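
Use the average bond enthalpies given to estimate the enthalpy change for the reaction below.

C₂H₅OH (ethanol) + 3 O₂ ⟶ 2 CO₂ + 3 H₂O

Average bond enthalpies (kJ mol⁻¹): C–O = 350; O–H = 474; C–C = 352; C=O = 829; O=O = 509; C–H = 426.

ΔH ≈ −1327 kJ

Bonds broken (reactants):
  C–C: 1 × 352 = 352
  C–H: 5 × 426 = 2130
  C–O: 1 × 350 = 350
  O–H: 1 × 474 = 474
  O=O: 3 × 509 = 1527
  Σ(broken) = 4833 kJ
Bonds formed (products):
  C=O: 4 × 829 = 3316
  O–H: 6 × 474 = 2844
  Σ(formed) = 6160 kJ
ΔH = Σ(broken) − Σ(formed) = 4833 − 6160 = −1327 kJ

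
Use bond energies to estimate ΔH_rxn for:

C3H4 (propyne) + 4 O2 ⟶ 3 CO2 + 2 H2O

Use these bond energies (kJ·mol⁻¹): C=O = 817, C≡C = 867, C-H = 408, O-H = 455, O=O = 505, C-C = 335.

ΔH ≈ −1868 kJ

Bonds broken (reactants):
  C≡C: 1 × 867 = 867
  C-C: 1 × 335 = 335
  C-H: 4 × 408 = 1632
  O=O: 4 × 505 = 2020
  Σ(broken) = 4854 kJ
Bonds formed (products):
  C=O: 6 × 817 = 4902
  O-H: 4 × 455 = 1820
  Σ(formed) = 6722 kJ
ΔH = Σ(broken) − Σ(formed) = 4854 − 6722 = −1868 kJ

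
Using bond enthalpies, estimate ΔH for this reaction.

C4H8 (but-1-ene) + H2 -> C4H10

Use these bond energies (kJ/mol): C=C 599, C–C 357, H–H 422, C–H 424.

ΔH ≈ −184 kJ

Bonds broken (reactants):
  C–C: 2 × 357 = 714
  C–H: 8 × 424 = 3392
  C=C: 1 × 599 = 599
  H–H: 1 × 422 = 422
  Σ(broken) = 5127 kJ
Bonds formed (products):
  C–C: 3 × 357 = 1071
  C–H: 10 × 424 = 4240
  Σ(formed) = 5311 kJ
ΔH = Σ(broken) − Σ(formed) = 5127 − 5311 = −184 kJ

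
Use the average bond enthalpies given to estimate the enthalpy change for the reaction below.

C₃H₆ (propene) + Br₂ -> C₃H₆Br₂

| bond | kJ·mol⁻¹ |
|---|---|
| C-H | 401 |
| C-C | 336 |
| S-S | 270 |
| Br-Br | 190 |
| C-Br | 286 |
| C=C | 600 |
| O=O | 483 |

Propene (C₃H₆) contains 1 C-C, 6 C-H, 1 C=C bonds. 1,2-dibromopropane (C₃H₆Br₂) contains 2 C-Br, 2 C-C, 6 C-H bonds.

ΔH ≈ −118 kJ

Bonds broken (reactants):
  Br-Br: 1 × 190 = 190
  C-C: 1 × 336 = 336
  C-H: 6 × 401 = 2406
  C=C: 1 × 600 = 600
  Σ(broken) = 3532 kJ
Bonds formed (products):
  C-Br: 2 × 286 = 572
  C-C: 2 × 336 = 672
  C-H: 6 × 401 = 2406
  Σ(formed) = 3650 kJ
ΔH = Σ(broken) − Σ(formed) = 3532 − 3650 = −118 kJ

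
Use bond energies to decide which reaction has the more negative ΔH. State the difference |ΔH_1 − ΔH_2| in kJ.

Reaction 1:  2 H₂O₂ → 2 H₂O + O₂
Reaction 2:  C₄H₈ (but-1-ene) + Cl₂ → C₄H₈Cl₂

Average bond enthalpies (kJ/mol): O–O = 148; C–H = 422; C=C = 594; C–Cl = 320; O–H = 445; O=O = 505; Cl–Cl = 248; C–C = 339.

Reaction 1:
  Bonds broken (reactants):
    O–H: 4 × 445 = 1780
    O–O: 2 × 148 = 296
    Σ(broken) = 2076 kJ
  Bonds formed (products):
    O–H: 4 × 445 = 1780
    O=O: 1 × 505 = 505
    Σ(formed) = 2285 kJ
  ΔH_1 = 2076 − 2285 = −209 kJ
Reaction 2:
  Bonds broken (reactants):
    C–C: 2 × 339 = 678
    C–H: 8 × 422 = 3376
    C=C: 1 × 594 = 594
    Cl–Cl: 1 × 248 = 248
    Σ(broken) = 4896 kJ
  Bonds formed (products):
    C–C: 3 × 339 = 1017
    C–Cl: 2 × 320 = 640
    C–H: 8 × 422 = 3376
    Σ(formed) = 5033 kJ
  ΔH_2 = 4896 − 5033 = −137 kJ
ΔH_1 − ΔH_2 = −72 kJ, so reaction 1 has the more negative ΔH; |ΔH_1 − ΔH_2| = 72 kJ.

Reaction 1, by 72 kJ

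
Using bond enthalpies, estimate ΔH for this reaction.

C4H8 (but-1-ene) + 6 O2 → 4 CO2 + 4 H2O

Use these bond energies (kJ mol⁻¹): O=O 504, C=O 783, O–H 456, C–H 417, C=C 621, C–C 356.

ΔH ≈ −2219 kJ

Bonds broken (reactants):
  C–C: 2 × 356 = 712
  C–H: 8 × 417 = 3336
  C=C: 1 × 621 = 621
  O=O: 6 × 504 = 3024
  Σ(broken) = 7693 kJ
Bonds formed (products):
  C=O: 8 × 783 = 6264
  O–H: 8 × 456 = 3648
  Σ(formed) = 9912 kJ
ΔH = Σ(broken) − Σ(formed) = 7693 − 9912 = −2219 kJ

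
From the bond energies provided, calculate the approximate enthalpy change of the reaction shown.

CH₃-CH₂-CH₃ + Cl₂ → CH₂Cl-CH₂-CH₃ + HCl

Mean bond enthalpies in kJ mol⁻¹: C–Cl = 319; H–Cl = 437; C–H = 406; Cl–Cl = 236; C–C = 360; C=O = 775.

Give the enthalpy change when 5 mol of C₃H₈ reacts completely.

ΔH = −570 kJ

Bonds broken (reactants):
  C–C: 2 × 360 = 720
  C–H: 8 × 406 = 3248
  Cl–Cl: 1 × 236 = 236
  Σ(broken) = 4204 kJ
Bonds formed (products):
  C–C: 2 × 360 = 720
  C–Cl: 1 × 319 = 319
  C–H: 7 × 406 = 2842
  H–Cl: 1 × 437 = 437
  Σ(formed) = 4318 kJ
ΔH = Σ(broken) − Σ(formed) = 4204 − 4318 = −114 kJ
For 5× the reaction as written: 5 × (−114) = −570 kJ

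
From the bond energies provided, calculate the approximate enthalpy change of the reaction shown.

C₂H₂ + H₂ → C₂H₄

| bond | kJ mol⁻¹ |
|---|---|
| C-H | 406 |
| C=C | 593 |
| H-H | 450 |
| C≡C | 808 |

ΔH ≈ −147 kJ

Bonds broken (reactants):
  C≡C: 1 × 808 = 808
  C-H: 2 × 406 = 812
  H-H: 1 × 450 = 450
  Σ(broken) = 2070 kJ
Bonds formed (products):
  C-H: 4 × 406 = 1624
  C=C: 1 × 593 = 593
  Σ(formed) = 2217 kJ
ΔH = Σ(broken) − Σ(formed) = 2070 − 2217 = −147 kJ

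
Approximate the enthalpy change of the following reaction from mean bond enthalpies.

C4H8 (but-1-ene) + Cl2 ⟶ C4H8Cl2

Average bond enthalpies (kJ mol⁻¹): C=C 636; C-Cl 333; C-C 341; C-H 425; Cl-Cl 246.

ΔH ≈ −125 kJ

Bonds broken (reactants):
  C-C: 2 × 341 = 682
  C-H: 8 × 425 = 3400
  C=C: 1 × 636 = 636
  Cl-Cl: 1 × 246 = 246
  Σ(broken) = 4964 kJ
Bonds formed (products):
  C-C: 3 × 341 = 1023
  C-Cl: 2 × 333 = 666
  C-H: 8 × 425 = 3400
  Σ(formed) = 5089 kJ
ΔH = Σ(broken) − Σ(formed) = 4964 − 5089 = −125 kJ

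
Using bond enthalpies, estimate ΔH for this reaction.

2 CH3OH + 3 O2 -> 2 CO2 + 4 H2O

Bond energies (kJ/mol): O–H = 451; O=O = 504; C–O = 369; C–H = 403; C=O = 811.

Bonds broken (reactants):
  C–H: 6 × 403 = 2418
  C–O: 2 × 369 = 738
  O–H: 2 × 451 = 902
  O=O: 3 × 504 = 1512
  Σ(broken) = 5570 kJ
Bonds formed (products):
  C=O: 4 × 811 = 3244
  O–H: 8 × 451 = 3608
  Σ(formed) = 6852 kJ
ΔH = Σ(broken) − Σ(formed) = 5570 − 6852 = −1282 kJ

ΔH ≈ −1282 kJ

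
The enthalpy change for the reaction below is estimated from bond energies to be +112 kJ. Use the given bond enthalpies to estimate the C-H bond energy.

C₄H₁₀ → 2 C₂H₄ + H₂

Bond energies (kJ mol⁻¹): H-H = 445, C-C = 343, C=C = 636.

Let D be the C-H bond energy.
Σ(broken) = 3×343 + 10×D = 1029 + 10D
Σ(formed) = 8×D + 2×636 + 1×445 = 1717 + 8D
ΔH = Σ(broken) − Σ(formed) = (1029 + 10D) − (1717 + 8D) = −688 + 2D
Setting this equal to +112 kJ gives 2D = 800, so D = 400 kJ/mol.

D(C-H) ≈ 400 kJ/mol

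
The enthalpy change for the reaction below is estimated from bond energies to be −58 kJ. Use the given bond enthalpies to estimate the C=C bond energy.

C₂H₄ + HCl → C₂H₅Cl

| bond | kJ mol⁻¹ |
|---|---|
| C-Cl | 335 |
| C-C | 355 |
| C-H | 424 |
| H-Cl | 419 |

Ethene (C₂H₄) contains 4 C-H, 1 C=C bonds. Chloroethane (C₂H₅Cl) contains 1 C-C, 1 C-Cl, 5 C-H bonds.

Let D be the C=C bond energy.
Σ(broken) = 4×424 + 1×D + 1×419 = 2115 + D
Σ(formed) = 1×355 + 1×335 + 5×424 = 2810
ΔH = Σ(broken) − Σ(formed) = (2115 + D) − (2810) = −695 + D
Setting this equal to −58 kJ gives D = 637 kJ/mol.

D(C=C) ≈ 637 kJ/mol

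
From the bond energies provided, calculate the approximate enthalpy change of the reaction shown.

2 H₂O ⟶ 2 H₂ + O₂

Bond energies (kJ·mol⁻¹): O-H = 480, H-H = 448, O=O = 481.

Bonds broken (reactants):
  O-H: 4 × 480 = 1920
  Σ(broken) = 1920 kJ
Bonds formed (products):
  H-H: 2 × 448 = 896
  O=O: 1 × 481 = 481
  Σ(formed) = 1377 kJ
ΔH = Σ(broken) − Σ(formed) = 1920 − 1377 = +543 kJ

ΔH ≈ +543 kJ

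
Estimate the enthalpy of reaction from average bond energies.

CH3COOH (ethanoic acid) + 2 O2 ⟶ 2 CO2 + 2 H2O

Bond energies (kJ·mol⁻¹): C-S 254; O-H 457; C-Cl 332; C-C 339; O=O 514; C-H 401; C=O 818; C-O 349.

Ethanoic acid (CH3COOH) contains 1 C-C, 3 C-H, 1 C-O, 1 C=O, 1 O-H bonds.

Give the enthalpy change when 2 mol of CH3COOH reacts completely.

ΔH = −1812 kJ

Bonds broken (reactants):
  C-C: 1 × 339 = 339
  C-H: 3 × 401 = 1203
  C-O: 1 × 349 = 349
  C=O: 1 × 818 = 818
  O-H: 1 × 457 = 457
  O=O: 2 × 514 = 1028
  Σ(broken) = 4194 kJ
Bonds formed (products):
  C=O: 4 × 818 = 3272
  O-H: 4 × 457 = 1828
  Σ(formed) = 5100 kJ
ΔH = Σ(broken) − Σ(formed) = 4194 − 5100 = −906 kJ
For 2× the reaction as written: 2 × (−906) = −1812 kJ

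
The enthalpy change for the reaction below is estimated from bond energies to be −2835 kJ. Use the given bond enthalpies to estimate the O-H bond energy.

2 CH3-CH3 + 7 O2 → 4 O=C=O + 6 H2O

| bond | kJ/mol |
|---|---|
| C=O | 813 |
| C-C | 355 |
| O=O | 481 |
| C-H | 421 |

D(O-H) ≈ 455 kJ/mol

Let D be the O-H bond energy.
Σ(broken) = 2×355 + 12×421 + 7×481 = 9129
Σ(formed) = 8×813 + 12×D = 6504 + 12D
ΔH = Σ(broken) − Σ(formed) = (9129) − (6504 + 12D) = +2625 − 12D
Setting this equal to −2835 kJ gives 12D = 5460, so D = 455 kJ/mol.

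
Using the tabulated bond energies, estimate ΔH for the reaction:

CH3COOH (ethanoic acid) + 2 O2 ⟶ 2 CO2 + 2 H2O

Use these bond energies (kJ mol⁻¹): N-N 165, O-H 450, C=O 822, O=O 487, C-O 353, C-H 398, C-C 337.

ΔH ≈ −958 kJ

Bonds broken (reactants):
  C-C: 1 × 337 = 337
  C-H: 3 × 398 = 1194
  C-O: 1 × 353 = 353
  C=O: 1 × 822 = 822
  O-H: 1 × 450 = 450
  O=O: 2 × 487 = 974
  Σ(broken) = 4130 kJ
Bonds formed (products):
  C=O: 4 × 822 = 3288
  O-H: 4 × 450 = 1800
  Σ(formed) = 5088 kJ
ΔH = Σ(broken) − Σ(formed) = 4130 − 5088 = −958 kJ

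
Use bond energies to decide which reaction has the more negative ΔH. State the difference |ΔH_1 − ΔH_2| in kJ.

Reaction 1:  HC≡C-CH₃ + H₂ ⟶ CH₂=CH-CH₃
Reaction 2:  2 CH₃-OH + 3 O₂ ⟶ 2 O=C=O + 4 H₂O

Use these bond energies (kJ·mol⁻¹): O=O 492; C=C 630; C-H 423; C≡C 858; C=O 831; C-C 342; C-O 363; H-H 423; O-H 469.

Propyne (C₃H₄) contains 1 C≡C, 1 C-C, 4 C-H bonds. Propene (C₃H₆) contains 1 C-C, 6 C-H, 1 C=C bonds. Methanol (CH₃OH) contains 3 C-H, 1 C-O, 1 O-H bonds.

Reaction 2, by 1203 kJ

Reaction 1:
  Bonds broken (reactants):
    C≡C: 1 × 858 = 858
    C-C: 1 × 342 = 342
    C-H: 4 × 423 = 1692
    H-H: 1 × 423 = 423
    Σ(broken) = 3315 kJ
  Bonds formed (products):
    C-C: 1 × 342 = 342
    C-H: 6 × 423 = 2538
    C=C: 1 × 630 = 630
    Σ(formed) = 3510 kJ
  ΔH_1 = 3315 − 3510 = −195 kJ
Reaction 2:
  Bonds broken (reactants):
    C-H: 6 × 423 = 2538
    C-O: 2 × 363 = 726
    O-H: 2 × 469 = 938
    O=O: 3 × 492 = 1476
    Σ(broken) = 5678 kJ
  Bonds formed (products):
    C=O: 4 × 831 = 3324
    O-H: 8 × 469 = 3752
    Σ(formed) = 7076 kJ
  ΔH_2 = 5678 − 7076 = −1398 kJ
ΔH_1 − ΔH_2 = +1203 kJ, so reaction 2 has the more negative ΔH; |ΔH_1 − ΔH_2| = 1203 kJ.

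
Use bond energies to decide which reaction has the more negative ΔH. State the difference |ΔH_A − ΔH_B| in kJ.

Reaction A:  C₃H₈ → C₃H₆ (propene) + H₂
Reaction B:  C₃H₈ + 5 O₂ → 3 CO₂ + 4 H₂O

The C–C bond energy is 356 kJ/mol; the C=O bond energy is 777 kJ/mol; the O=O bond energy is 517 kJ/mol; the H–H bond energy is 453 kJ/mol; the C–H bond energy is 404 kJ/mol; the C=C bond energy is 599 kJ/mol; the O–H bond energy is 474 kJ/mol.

Reaction A:
  Bonds broken (reactants):
    C–C: 2 × 356 = 712
    C–H: 8 × 404 = 3232
    Σ(broken) = 3944 kJ
  Bonds formed (products):
    C–C: 1 × 356 = 356
    C–H: 6 × 404 = 2424
    C=C: 1 × 599 = 599
    H–H: 1 × 453 = 453
    Σ(formed) = 3832 kJ
  ΔH_A = 3944 − 3832 = +112 kJ
Reaction B:
  Bonds broken (reactants):
    C–C: 2 × 356 = 712
    C–H: 8 × 404 = 3232
    O=O: 5 × 517 = 2585
    Σ(broken) = 6529 kJ
  Bonds formed (products):
    C=O: 6 × 777 = 4662
    O–H: 8 × 474 = 3792
    Σ(formed) = 8454 kJ
  ΔH_B = 6529 − 8454 = −1925 kJ
ΔH_A − ΔH_B = +2037 kJ, so reaction B has the more negative ΔH; |ΔH_A − ΔH_B| = 2037 kJ.

Reaction B, by 2037 kJ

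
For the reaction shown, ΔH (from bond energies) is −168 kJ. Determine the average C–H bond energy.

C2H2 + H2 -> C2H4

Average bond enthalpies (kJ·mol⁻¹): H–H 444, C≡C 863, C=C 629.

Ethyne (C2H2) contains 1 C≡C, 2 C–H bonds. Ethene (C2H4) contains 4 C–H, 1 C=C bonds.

Let D be the C–H bond energy.
Σ(broken) = 1×863 + 2×D + 1×444 = 1307 + 2D
Σ(formed) = 4×D + 1×629 = 629 + 4D
ΔH = Σ(broken) − Σ(formed) = (1307 + 2D) − (629 + 4D) = +678 − 2D
Setting this equal to −168 kJ gives 2D = 846, so D = 423 kJ/mol.

D(C–H) ≈ 423 kJ/mol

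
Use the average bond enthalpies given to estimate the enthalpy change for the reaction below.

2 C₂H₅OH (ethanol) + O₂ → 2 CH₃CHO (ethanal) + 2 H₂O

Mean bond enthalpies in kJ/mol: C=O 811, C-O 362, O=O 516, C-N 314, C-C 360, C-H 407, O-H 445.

ΔH ≈ −458 kJ

Bonds broken (reactants):
  C-C: 2 × 360 = 720
  C-H: 10 × 407 = 4070
  C-O: 2 × 362 = 724
  O-H: 2 × 445 = 890
  O=O: 1 × 516 = 516
  Σ(broken) = 6920 kJ
Bonds formed (products):
  C-C: 2 × 360 = 720
  C-H: 8 × 407 = 3256
  C=O: 2 × 811 = 1622
  O-H: 4 × 445 = 1780
  Σ(formed) = 7378 kJ
ΔH = Σ(broken) − Σ(formed) = 6920 − 7378 = −458 kJ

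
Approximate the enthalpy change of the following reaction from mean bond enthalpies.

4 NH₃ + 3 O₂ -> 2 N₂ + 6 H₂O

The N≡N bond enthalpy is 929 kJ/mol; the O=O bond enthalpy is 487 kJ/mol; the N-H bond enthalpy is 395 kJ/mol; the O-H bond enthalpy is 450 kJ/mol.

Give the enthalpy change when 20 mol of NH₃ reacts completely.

Bonds broken (reactants):
  N-H: 12 × 395 = 4740
  O=O: 3 × 487 = 1461
  Σ(broken) = 6201 kJ
Bonds formed (products):
  N≡N: 2 × 929 = 1858
  O-H: 12 × 450 = 5400
  Σ(formed) = 7258 kJ
ΔH = Σ(broken) − Σ(formed) = 6201 − 7258 = −1057 kJ
For 5× the reaction as written: 5 × (−1057) = −5285 kJ

ΔH = −5285 kJ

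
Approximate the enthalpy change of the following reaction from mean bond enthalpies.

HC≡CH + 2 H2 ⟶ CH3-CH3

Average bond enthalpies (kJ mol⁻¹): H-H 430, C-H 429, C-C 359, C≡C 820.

ΔH ≈ −395 kJ

Bonds broken (reactants):
  C≡C: 1 × 820 = 820
  C-H: 2 × 429 = 858
  H-H: 2 × 430 = 860
  Σ(broken) = 2538 kJ
Bonds formed (products):
  C-C: 1 × 359 = 359
  C-H: 6 × 429 = 2574
  Σ(formed) = 2933 kJ
ΔH = Σ(broken) − Σ(formed) = 2538 − 2933 = −395 kJ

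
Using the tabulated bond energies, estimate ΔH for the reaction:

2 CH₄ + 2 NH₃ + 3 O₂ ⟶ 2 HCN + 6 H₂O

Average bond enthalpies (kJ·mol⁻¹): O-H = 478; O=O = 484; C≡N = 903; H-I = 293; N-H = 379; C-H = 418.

Bonds broken (reactants):
  C-H: 8 × 418 = 3344
  N-H: 6 × 379 = 2274
  O=O: 3 × 484 = 1452
  Σ(broken) = 7070 kJ
Bonds formed (products):
  C≡N: 2 × 903 = 1806
  C-H: 2 × 418 = 836
  O-H: 12 × 478 = 5736
  Σ(formed) = 8378 kJ
ΔH = Σ(broken) − Σ(formed) = 7070 − 8378 = −1308 kJ

ΔH ≈ −1308 kJ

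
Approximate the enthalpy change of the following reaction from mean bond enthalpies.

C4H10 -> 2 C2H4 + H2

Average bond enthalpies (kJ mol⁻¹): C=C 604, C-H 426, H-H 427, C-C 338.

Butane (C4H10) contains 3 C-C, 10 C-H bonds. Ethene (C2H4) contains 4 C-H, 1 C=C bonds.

ΔH ≈ +231 kJ

Bonds broken (reactants):
  C-C: 3 × 338 = 1014
  C-H: 10 × 426 = 4260
  Σ(broken) = 5274 kJ
Bonds formed (products):
  C-H: 8 × 426 = 3408
  C=C: 2 × 604 = 1208
  H-H: 1 × 427 = 427
  Σ(formed) = 5043 kJ
ΔH = Σ(broken) − Σ(formed) = 5274 − 5043 = +231 kJ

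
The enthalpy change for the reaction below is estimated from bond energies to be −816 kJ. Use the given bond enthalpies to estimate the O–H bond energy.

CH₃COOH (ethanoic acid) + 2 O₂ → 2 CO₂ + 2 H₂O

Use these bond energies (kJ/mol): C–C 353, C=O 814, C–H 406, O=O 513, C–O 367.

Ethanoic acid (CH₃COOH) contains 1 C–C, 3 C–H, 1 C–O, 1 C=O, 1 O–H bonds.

D(O–H) ≈ 446 kJ/mol

Let D be the O–H bond energy.
Σ(broken) = 1×353 + 3×406 + 1×367 + 1×814 + 1×D + 2×513 = 3778 + D
Σ(formed) = 4×814 + 4×D = 3256 + 4D
ΔH = Σ(broken) − Σ(formed) = (3778 + D) − (3256 + 4D) = +522 − 3D
Setting this equal to −816 kJ gives 3D = 1338, so D = 446 kJ/mol.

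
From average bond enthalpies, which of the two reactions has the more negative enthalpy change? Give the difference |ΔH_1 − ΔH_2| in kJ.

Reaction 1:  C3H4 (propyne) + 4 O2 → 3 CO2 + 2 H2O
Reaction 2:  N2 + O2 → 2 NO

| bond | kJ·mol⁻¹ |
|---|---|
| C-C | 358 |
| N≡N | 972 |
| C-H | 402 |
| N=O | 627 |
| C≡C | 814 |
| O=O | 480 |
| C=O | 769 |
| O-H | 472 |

Reaction 1:
  Bonds broken (reactants):
    C≡C: 1 × 814 = 814
    C-C: 1 × 358 = 358
    C-H: 4 × 402 = 1608
    O=O: 4 × 480 = 1920
    Σ(broken) = 4700 kJ
  Bonds formed (products):
    C=O: 6 × 769 = 4614
    O-H: 4 × 472 = 1888
    Σ(formed) = 6502 kJ
  ΔH_1 = 4700 − 6502 = −1802 kJ
Reaction 2:
  Bonds broken (reactants):
    N≡N: 1 × 972 = 972
    O=O: 1 × 480 = 480
    Σ(broken) = 1452 kJ
  Bonds formed (products):
    N=O: 2 × 627 = 1254
    Σ(formed) = 1254 kJ
  ΔH_2 = 1452 − 1254 = +198 kJ
ΔH_1 − ΔH_2 = −2000 kJ, so reaction 1 has the more negative ΔH; |ΔH_1 − ΔH_2| = 2000 kJ.

Reaction 1, by 2000 kJ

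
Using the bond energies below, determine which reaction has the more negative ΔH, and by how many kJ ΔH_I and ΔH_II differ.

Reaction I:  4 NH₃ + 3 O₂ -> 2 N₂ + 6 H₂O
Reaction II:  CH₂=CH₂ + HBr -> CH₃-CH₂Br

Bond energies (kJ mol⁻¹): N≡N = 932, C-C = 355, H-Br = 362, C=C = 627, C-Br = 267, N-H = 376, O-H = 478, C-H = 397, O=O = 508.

Reaction I:
  Bonds broken (reactants):
    N-H: 12 × 376 = 4512
    O=O: 3 × 508 = 1524
    Σ(broken) = 6036 kJ
  Bonds formed (products):
    N≡N: 2 × 932 = 1864
    O-H: 12 × 478 = 5736
    Σ(formed) = 7600 kJ
  ΔH_I = 6036 − 7600 = −1564 kJ
Reaction II:
  Bonds broken (reactants):
    C-H: 4 × 397 = 1588
    C=C: 1 × 627 = 627
    H-Br: 1 × 362 = 362
    Σ(broken) = 2577 kJ
  Bonds formed (products):
    C-Br: 1 × 267 = 267
    C-C: 1 × 355 = 355
    C-H: 5 × 397 = 1985
    Σ(formed) = 2607 kJ
  ΔH_II = 2577 − 2607 = −30 kJ
ΔH_I − ΔH_II = −1534 kJ, so reaction I has the more negative ΔH; |ΔH_I − ΔH_II| = 1534 kJ.

Reaction I, by 1534 kJ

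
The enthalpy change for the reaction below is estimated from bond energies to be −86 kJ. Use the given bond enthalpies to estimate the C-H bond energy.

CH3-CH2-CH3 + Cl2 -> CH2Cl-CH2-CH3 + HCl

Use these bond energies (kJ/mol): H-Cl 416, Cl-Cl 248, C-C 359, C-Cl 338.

Let D be the C-H bond energy.
Σ(broken) = 2×359 + 8×D + 1×248 = 966 + 8D
Σ(formed) = 2×359 + 1×338 + 7×D + 1×416 = 1472 + 7D
ΔH = Σ(broken) − Σ(formed) = (966 + 8D) − (1472 + 7D) = −506 + D
Setting this equal to −86 kJ gives D = 420 kJ/mol.

D(C-H) ≈ 420 kJ/mol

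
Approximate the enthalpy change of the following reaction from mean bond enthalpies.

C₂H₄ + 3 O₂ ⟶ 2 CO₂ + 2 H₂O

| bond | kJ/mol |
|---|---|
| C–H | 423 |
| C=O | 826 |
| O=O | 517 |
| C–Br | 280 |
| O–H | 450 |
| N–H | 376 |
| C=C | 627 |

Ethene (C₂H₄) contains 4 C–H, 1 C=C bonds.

ΔH ≈ −1234 kJ

Bonds broken (reactants):
  C–H: 4 × 423 = 1692
  C=C: 1 × 627 = 627
  O=O: 3 × 517 = 1551
  Σ(broken) = 3870 kJ
Bonds formed (products):
  C=O: 4 × 826 = 3304
  O–H: 4 × 450 = 1800
  Σ(formed) = 5104 kJ
ΔH = Σ(broken) − Σ(formed) = 3870 − 5104 = −1234 kJ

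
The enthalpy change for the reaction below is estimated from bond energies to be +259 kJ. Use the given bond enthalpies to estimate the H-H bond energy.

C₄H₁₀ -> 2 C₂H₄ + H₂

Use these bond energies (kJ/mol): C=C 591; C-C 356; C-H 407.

Let D be the H-H bond energy.
Σ(broken) = 3×356 + 10×407 = 5138
Σ(formed) = 8×407 + 2×591 + 1×D = 4438 + D
ΔH = Σ(broken) − Σ(formed) = (5138) − (4438 + D) = +700 − D
Setting this equal to +259 kJ gives D = 441 kJ/mol.

D(H-H) ≈ 441 kJ/mol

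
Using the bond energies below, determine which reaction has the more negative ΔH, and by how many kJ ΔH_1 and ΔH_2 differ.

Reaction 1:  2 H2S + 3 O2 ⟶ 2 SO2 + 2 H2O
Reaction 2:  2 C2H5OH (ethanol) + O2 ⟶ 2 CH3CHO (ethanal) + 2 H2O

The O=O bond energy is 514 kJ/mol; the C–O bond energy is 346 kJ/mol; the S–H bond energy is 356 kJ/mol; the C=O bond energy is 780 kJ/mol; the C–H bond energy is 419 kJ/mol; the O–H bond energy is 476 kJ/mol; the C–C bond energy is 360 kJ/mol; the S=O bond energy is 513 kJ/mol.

Reaction 1, by 522 kJ

Reaction 1:
  Bonds broken (reactants):
    O=O: 3 × 514 = 1542
    S–H: 4 × 356 = 1424
    Σ(broken) = 2966 kJ
  Bonds formed (products):
    O–H: 4 × 476 = 1904
    S=O: 4 × 513 = 2052
    Σ(formed) = 3956 kJ
  ΔH_1 = 2966 − 3956 = −990 kJ
Reaction 2:
  Bonds broken (reactants):
    C–C: 2 × 360 = 720
    C–H: 10 × 419 = 4190
    C–O: 2 × 346 = 692
    O–H: 2 × 476 = 952
    O=O: 1 × 514 = 514
    Σ(broken) = 7068 kJ
  Bonds formed (products):
    C–C: 2 × 360 = 720
    C–H: 8 × 419 = 3352
    C=O: 2 × 780 = 1560
    O–H: 4 × 476 = 1904
    Σ(formed) = 7536 kJ
  ΔH_2 = 7068 − 7536 = −468 kJ
ΔH_1 − ΔH_2 = −522 kJ, so reaction 1 has the more negative ΔH; |ΔH_1 − ΔH_2| = 522 kJ.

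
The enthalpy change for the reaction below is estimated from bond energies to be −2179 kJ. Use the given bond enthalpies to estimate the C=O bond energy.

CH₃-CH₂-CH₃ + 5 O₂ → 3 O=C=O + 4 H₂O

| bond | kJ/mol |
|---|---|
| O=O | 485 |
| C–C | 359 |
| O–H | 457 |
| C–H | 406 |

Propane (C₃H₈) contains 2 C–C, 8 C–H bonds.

D(C=O) ≈ 819 kJ/mol

Let D be the C=O bond energy.
Σ(broken) = 2×359 + 8×406 + 5×485 = 6391
Σ(formed) = 6×D + 8×457 = 3656 + 6D
ΔH = Σ(broken) − Σ(formed) = (6391) − (3656 + 6D) = +2735 − 6D
Setting this equal to −2179 kJ gives 6D = 4914, so D = 819 kJ/mol.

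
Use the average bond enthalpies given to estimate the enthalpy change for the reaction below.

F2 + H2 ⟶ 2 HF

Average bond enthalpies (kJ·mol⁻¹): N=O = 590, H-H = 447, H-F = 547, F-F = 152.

Bonds broken (reactants):
  F-F: 1 × 152 = 152
  H-H: 1 × 447 = 447
  Σ(broken) = 599 kJ
Bonds formed (products):
  H-F: 2 × 547 = 1094
  Σ(formed) = 1094 kJ
ΔH = Σ(broken) − Σ(formed) = 599 − 1094 = −495 kJ

ΔH ≈ −495 kJ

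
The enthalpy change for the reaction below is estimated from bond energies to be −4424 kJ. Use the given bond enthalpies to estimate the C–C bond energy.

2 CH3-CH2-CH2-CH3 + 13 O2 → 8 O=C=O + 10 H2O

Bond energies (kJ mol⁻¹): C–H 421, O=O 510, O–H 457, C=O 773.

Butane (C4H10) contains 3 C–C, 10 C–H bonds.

Let D be the C–C bond energy.
Σ(broken) = 6×D + 20×421 + 13×510 = 15050 + 6D
Σ(formed) = 16×773 + 20×457 = 21508
ΔH = Σ(broken) − Σ(formed) = (15050 + 6D) − (21508) = −6458 + 6D
Setting this equal to −4424 kJ gives 6D = 2034, so D = 339 kJ/mol.

D(C–C) ≈ 339 kJ/mol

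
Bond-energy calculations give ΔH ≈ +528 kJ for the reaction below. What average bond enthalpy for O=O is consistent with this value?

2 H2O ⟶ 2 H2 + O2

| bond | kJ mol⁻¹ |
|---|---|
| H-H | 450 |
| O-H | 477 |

D(O=O) ≈ 480 kJ/mol

Let D be the O=O bond energy.
Σ(broken) = 4×477 = 1908
Σ(formed) = 2×450 + 1×D = 900 + D
ΔH = Σ(broken) − Σ(formed) = (1908) − (900 + D) = +1008 − D
Setting this equal to +528 kJ gives D = 480 kJ/mol.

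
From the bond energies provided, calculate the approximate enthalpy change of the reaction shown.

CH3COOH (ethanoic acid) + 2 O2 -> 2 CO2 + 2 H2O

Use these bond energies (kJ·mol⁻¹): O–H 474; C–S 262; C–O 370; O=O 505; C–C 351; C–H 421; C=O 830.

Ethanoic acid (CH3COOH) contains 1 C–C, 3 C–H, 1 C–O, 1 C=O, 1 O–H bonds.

ΔH ≈ −918 kJ

Bonds broken (reactants):
  C–C: 1 × 351 = 351
  C–H: 3 × 421 = 1263
  C–O: 1 × 370 = 370
  C=O: 1 × 830 = 830
  O–H: 1 × 474 = 474
  O=O: 2 × 505 = 1010
  Σ(broken) = 4298 kJ
Bonds formed (products):
  C=O: 4 × 830 = 3320
  O–H: 4 × 474 = 1896
  Σ(formed) = 5216 kJ
ΔH = Σ(broken) − Σ(formed) = 4298 − 5216 = −918 kJ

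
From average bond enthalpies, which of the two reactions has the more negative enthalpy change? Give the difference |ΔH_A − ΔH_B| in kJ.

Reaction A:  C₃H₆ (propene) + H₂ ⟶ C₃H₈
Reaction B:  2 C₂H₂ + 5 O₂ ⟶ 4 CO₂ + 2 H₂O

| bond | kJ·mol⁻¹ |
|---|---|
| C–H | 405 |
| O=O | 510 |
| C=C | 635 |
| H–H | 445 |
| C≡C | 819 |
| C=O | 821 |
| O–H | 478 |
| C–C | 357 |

Reaction A:
  Bonds broken (reactants):
    C–C: 1 × 357 = 357
    C–H: 6 × 405 = 2430
    C=C: 1 × 635 = 635
    H–H: 1 × 445 = 445
    Σ(broken) = 3867 kJ
  Bonds formed (products):
    C–C: 2 × 357 = 714
    C–H: 8 × 405 = 3240
    Σ(formed) = 3954 kJ
  ΔH_A = 3867 − 3954 = −87 kJ
Reaction B:
  Bonds broken (reactants):
    C≡C: 2 × 819 = 1638
    C–H: 4 × 405 = 1620
    O=O: 5 × 510 = 2550
    Σ(broken) = 5808 kJ
  Bonds formed (products):
    C=O: 8 × 821 = 6568
    O–H: 4 × 478 = 1912
    Σ(formed) = 8480 kJ
  ΔH_B = 5808 − 8480 = −2672 kJ
ΔH_A − ΔH_B = +2585 kJ, so reaction B has the more negative ΔH; |ΔH_A − ΔH_B| = 2585 kJ.

Reaction B, by 2585 kJ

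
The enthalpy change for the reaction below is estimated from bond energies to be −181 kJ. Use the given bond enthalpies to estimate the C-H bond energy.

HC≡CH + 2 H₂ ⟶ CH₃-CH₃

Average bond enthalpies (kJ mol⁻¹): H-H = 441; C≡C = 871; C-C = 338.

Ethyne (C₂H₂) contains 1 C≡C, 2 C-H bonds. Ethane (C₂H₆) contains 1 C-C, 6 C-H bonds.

D(C-H) ≈ 399 kJ/mol

Let D be the C-H bond energy.
Σ(broken) = 1×871 + 2×D + 2×441 = 1753 + 2D
Σ(formed) = 1×338 + 6×D = 338 + 6D
ΔH = Σ(broken) − Σ(formed) = (1753 + 2D) − (338 + 6D) = +1415 − 4D
Setting this equal to −181 kJ gives 4D = 1596, so D = 399 kJ/mol.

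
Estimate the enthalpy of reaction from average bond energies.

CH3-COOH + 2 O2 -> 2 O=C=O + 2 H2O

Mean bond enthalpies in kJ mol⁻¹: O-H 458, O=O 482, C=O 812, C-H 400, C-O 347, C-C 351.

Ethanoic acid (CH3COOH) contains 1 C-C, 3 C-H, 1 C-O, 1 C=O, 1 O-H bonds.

Bonds broken (reactants):
  C-C: 1 × 351 = 351
  C-H: 3 × 400 = 1200
  C-O: 1 × 347 = 347
  C=O: 1 × 812 = 812
  O-H: 1 × 458 = 458
  O=O: 2 × 482 = 964
  Σ(broken) = 4132 kJ
Bonds formed (products):
  C=O: 4 × 812 = 3248
  O-H: 4 × 458 = 1832
  Σ(formed) = 5080 kJ
ΔH = Σ(broken) − Σ(formed) = 4132 − 5080 = −948 kJ

ΔH ≈ −948 kJ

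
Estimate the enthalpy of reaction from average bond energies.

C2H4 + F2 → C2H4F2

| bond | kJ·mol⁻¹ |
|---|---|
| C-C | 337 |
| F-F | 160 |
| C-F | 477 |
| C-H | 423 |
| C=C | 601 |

ΔH ≈ −530 kJ

Bonds broken (reactants):
  C-H: 4 × 423 = 1692
  C=C: 1 × 601 = 601
  F-F: 1 × 160 = 160
  Σ(broken) = 2453 kJ
Bonds formed (products):
  C-C: 1 × 337 = 337
  C-F: 2 × 477 = 954
  C-H: 4 × 423 = 1692
  Σ(formed) = 2983 kJ
ΔH = Σ(broken) − Σ(formed) = 2453 − 2983 = −530 kJ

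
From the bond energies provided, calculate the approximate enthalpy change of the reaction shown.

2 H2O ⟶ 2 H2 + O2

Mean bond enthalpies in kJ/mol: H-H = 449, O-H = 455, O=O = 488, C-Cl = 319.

Bonds broken (reactants):
  O-H: 4 × 455 = 1820
  Σ(broken) = 1820 kJ
Bonds formed (products):
  H-H: 2 × 449 = 898
  O=O: 1 × 488 = 488
  Σ(formed) = 1386 kJ
ΔH = Σ(broken) − Σ(formed) = 1820 − 1386 = +434 kJ

ΔH ≈ +434 kJ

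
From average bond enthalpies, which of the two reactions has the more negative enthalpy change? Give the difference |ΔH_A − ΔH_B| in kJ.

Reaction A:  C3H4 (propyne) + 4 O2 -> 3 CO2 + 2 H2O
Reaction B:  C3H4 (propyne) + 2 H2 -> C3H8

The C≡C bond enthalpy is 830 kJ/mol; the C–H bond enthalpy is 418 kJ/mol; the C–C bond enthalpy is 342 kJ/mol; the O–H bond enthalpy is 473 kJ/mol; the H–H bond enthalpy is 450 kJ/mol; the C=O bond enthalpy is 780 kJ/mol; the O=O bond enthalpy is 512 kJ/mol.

Reaction A, by 1396 kJ

Reaction A:
  Bonds broken (reactants):
    C≡C: 1 × 830 = 830
    C–C: 1 × 342 = 342
    C–H: 4 × 418 = 1672
    O=O: 4 × 512 = 2048
    Σ(broken) = 4892 kJ
  Bonds formed (products):
    C=O: 6 × 780 = 4680
    O–H: 4 × 473 = 1892
    Σ(formed) = 6572 kJ
  ΔH_A = 4892 − 6572 = −1680 kJ
Reaction B:
  Bonds broken (reactants):
    C≡C: 1 × 830 = 830
    C–C: 1 × 342 = 342
    C–H: 4 × 418 = 1672
    H–H: 2 × 450 = 900
    Σ(broken) = 3744 kJ
  Bonds formed (products):
    C–C: 2 × 342 = 684
    C–H: 8 × 418 = 3344
    Σ(formed) = 4028 kJ
  ΔH_B = 3744 − 4028 = −284 kJ
ΔH_A − ΔH_B = −1396 kJ, so reaction A has the more negative ΔH; |ΔH_A − ΔH_B| = 1396 kJ.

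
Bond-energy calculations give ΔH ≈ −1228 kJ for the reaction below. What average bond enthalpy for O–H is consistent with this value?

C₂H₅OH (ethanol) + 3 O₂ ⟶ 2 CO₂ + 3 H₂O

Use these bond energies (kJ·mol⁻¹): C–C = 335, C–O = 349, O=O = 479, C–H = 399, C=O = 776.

D(O–H) ≈ 448 kJ/mol

Let D be the O–H bond energy.
Σ(broken) = 1×335 + 5×399 + 1×349 + 1×D + 3×479 = 4116 + D
Σ(formed) = 4×776 + 6×D = 3104 + 6D
ΔH = Σ(broken) − Σ(formed) = (4116 + D) − (3104 + 6D) = +1012 − 5D
Setting this equal to −1228 kJ gives 5D = 2240, so D = 448 kJ/mol.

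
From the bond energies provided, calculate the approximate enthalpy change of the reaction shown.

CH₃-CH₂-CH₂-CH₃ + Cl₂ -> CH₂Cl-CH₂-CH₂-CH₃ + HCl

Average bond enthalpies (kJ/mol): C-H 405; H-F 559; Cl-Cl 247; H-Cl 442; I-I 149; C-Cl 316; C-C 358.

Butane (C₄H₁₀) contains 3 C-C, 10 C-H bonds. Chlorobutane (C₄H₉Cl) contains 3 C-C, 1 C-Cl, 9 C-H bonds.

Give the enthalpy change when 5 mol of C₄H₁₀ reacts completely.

ΔH = −530 kJ

Bonds broken (reactants):
  C-C: 3 × 358 = 1074
  C-H: 10 × 405 = 4050
  Cl-Cl: 1 × 247 = 247
  Σ(broken) = 5371 kJ
Bonds formed (products):
  C-C: 3 × 358 = 1074
  C-Cl: 1 × 316 = 316
  C-H: 9 × 405 = 3645
  H-Cl: 1 × 442 = 442
  Σ(formed) = 5477 kJ
ΔH = Σ(broken) − Σ(formed) = 5371 − 5477 = −106 kJ
For 5× the reaction as written: 5 × (−106) = −530 kJ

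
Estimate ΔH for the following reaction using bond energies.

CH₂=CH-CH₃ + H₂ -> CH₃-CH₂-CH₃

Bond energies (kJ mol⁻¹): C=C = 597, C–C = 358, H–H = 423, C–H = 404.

ΔH ≈ −146 kJ

Bonds broken (reactants):
  C–C: 1 × 358 = 358
  C–H: 6 × 404 = 2424
  C=C: 1 × 597 = 597
  H–H: 1 × 423 = 423
  Σ(broken) = 3802 kJ
Bonds formed (products):
  C–C: 2 × 358 = 716
  C–H: 8 × 404 = 3232
  Σ(formed) = 3948 kJ
ΔH = Σ(broken) − Σ(formed) = 3802 − 3948 = −146 kJ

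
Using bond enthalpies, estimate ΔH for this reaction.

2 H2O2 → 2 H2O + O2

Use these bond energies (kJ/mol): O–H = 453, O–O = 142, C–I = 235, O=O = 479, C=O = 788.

ΔH ≈ −195 kJ

Bonds broken (reactants):
  O–H: 4 × 453 = 1812
  O–O: 2 × 142 = 284
  Σ(broken) = 2096 kJ
Bonds formed (products):
  O–H: 4 × 453 = 1812
  O=O: 1 × 479 = 479
  Σ(formed) = 2291 kJ
ΔH = Σ(broken) − Σ(formed) = 2096 − 2291 = −195 kJ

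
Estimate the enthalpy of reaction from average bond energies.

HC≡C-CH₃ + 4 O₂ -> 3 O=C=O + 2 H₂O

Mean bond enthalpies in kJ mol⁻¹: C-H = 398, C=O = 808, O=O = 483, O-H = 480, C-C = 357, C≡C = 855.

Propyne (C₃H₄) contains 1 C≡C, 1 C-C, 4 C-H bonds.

Bonds broken (reactants):
  C≡C: 1 × 855 = 855
  C-C: 1 × 357 = 357
  C-H: 4 × 398 = 1592
  O=O: 4 × 483 = 1932
  Σ(broken) = 4736 kJ
Bonds formed (products):
  C=O: 6 × 808 = 4848
  O-H: 4 × 480 = 1920
  Σ(formed) = 6768 kJ
ΔH = Σ(broken) − Σ(formed) = 4736 − 6768 = −2032 kJ

ΔH ≈ −2032 kJ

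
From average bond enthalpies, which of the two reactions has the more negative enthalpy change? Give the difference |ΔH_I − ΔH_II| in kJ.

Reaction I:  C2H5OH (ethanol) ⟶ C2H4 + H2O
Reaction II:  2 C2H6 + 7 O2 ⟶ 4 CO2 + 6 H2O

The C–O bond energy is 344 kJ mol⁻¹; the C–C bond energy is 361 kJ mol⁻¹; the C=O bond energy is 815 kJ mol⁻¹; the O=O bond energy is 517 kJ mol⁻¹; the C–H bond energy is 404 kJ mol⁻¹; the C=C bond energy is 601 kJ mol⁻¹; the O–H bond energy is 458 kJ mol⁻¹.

Reaction I:
  Bonds broken (reactants):
    C–C: 1 × 361 = 361
    C–H: 5 × 404 = 2020
    C–O: 1 × 344 = 344
    O–H: 1 × 458 = 458
    Σ(broken) = 3183 kJ
  Bonds formed (products):
    C–H: 4 × 404 = 1616
    C=C: 1 × 601 = 601
    O–H: 2 × 458 = 916
    Σ(formed) = 3133 kJ
  ΔH_I = 3183 − 3133 = +50 kJ
Reaction II:
  Bonds broken (reactants):
    C–C: 2 × 361 = 722
    C–H: 12 × 404 = 4848
    O=O: 7 × 517 = 3619
    Σ(broken) = 9189 kJ
  Bonds formed (products):
    C=O: 8 × 815 = 6520
    O–H: 12 × 458 = 5496
    Σ(formed) = 12016 kJ
  ΔH_II = 9189 − 12016 = −2827 kJ
ΔH_I − ΔH_II = +2877 kJ, so reaction II has the more negative ΔH; |ΔH_I − ΔH_II| = 2877 kJ.

Reaction II, by 2877 kJ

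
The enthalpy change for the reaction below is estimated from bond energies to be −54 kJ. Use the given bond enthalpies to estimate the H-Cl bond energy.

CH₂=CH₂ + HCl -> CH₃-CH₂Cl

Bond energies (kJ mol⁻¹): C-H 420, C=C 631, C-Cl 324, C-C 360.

Let D be the H-Cl bond energy.
Σ(broken) = 4×420 + 1×631 + 1×D = 2311 + D
Σ(formed) = 1×360 + 1×324 + 5×420 = 2784
ΔH = Σ(broken) − Σ(formed) = (2311 + D) − (2784) = −473 + D
Setting this equal to −54 kJ gives D = 419 kJ/mol.

D(H-Cl) ≈ 419 kJ/mol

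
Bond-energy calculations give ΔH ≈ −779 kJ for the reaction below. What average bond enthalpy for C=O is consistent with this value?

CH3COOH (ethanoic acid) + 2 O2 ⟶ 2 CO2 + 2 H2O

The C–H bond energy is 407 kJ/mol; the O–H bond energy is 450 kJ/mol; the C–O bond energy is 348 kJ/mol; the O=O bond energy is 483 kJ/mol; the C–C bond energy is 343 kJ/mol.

D(C=O) ≈ 769 kJ/mol

Let D be the C=O bond energy.
Σ(broken) = 1×343 + 3×407 + 1×348 + 1×D + 1×450 + 2×483 = 3328 + D
Σ(formed) = 4×D + 4×450 = 1800 + 4D
ΔH = Σ(broken) − Σ(formed) = (3328 + D) − (1800 + 4D) = +1528 − 3D
Setting this equal to −779 kJ gives 3D = 2307, so D = 769 kJ/mol.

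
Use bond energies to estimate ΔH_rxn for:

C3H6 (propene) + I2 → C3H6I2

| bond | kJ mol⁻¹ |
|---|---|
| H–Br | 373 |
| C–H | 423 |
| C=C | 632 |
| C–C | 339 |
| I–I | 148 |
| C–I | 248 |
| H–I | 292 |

ΔH ≈ −55 kJ

Bonds broken (reactants):
  C–C: 1 × 339 = 339
  C–H: 6 × 423 = 2538
  C=C: 1 × 632 = 632
  I–I: 1 × 148 = 148
  Σ(broken) = 3657 kJ
Bonds formed (products):
  C–C: 2 × 339 = 678
  C–H: 6 × 423 = 2538
  C–I: 2 × 248 = 496
  Σ(formed) = 3712 kJ
ΔH = Σ(broken) − Σ(formed) = 3657 − 3712 = −55 kJ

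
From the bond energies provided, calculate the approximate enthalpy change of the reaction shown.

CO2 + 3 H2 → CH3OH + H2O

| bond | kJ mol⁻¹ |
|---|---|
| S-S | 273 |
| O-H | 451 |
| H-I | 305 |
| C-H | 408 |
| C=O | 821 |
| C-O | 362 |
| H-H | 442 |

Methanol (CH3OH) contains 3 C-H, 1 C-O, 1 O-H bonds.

ΔH ≈ +29 kJ

Bonds broken (reactants):
  C=O: 2 × 821 = 1642
  H-H: 3 × 442 = 1326
  Σ(broken) = 2968 kJ
Bonds formed (products):
  C-H: 3 × 408 = 1224
  C-O: 1 × 362 = 362
  O-H: 3 × 451 = 1353
  Σ(formed) = 2939 kJ
ΔH = Σ(broken) − Σ(formed) = 2968 − 2939 = +29 kJ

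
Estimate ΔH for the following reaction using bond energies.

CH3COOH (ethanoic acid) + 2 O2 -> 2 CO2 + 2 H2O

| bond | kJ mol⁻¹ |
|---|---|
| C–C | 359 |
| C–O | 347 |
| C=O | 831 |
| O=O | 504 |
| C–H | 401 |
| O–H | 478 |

Bonds broken (reactants):
  C–C: 1 × 359 = 359
  C–H: 3 × 401 = 1203
  C–O: 1 × 347 = 347
  C=O: 1 × 831 = 831
  O–H: 1 × 478 = 478
  O=O: 2 × 504 = 1008
  Σ(broken) = 4226 kJ
Bonds formed (products):
  C=O: 4 × 831 = 3324
  O–H: 4 × 478 = 1912
  Σ(formed) = 5236 kJ
ΔH = Σ(broken) − Σ(formed) = 4226 − 5236 = −1010 kJ

ΔH ≈ −1010 kJ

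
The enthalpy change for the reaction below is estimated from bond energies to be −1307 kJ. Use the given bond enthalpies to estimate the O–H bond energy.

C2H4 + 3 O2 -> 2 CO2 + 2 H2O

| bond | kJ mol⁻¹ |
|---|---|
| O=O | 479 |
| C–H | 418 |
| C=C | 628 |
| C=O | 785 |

Let D be the O–H bond energy.
Σ(broken) = 4×418 + 1×628 + 3×479 = 3737
Σ(formed) = 4×785 + 4×D = 3140 + 4D
ΔH = Σ(broken) − Σ(formed) = (3737) − (3140 + 4D) = +597 − 4D
Setting this equal to −1307 kJ gives 4D = 1904, so D = 476 kJ/mol.

D(O–H) ≈ 476 kJ/mol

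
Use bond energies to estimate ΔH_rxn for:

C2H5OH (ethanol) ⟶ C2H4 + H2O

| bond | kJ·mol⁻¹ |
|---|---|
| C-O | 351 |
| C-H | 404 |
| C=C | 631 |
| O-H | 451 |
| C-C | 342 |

Bonds broken (reactants):
  C-C: 1 × 342 = 342
  C-H: 5 × 404 = 2020
  C-O: 1 × 351 = 351
  O-H: 1 × 451 = 451
  Σ(broken) = 3164 kJ
Bonds formed (products):
  C-H: 4 × 404 = 1616
  C=C: 1 × 631 = 631
  O-H: 2 × 451 = 902
  Σ(formed) = 3149 kJ
ΔH = Σ(broken) − Σ(formed) = 3164 − 3149 = +15 kJ

ΔH ≈ +15 kJ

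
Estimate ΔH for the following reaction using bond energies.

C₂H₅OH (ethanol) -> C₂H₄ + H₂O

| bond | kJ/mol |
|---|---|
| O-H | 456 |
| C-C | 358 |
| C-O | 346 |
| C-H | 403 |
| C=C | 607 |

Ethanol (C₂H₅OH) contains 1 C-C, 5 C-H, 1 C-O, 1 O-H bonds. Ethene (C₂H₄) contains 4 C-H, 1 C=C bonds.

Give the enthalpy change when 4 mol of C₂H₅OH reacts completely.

ΔH = +176 kJ

Bonds broken (reactants):
  C-C: 1 × 358 = 358
  C-H: 5 × 403 = 2015
  C-O: 1 × 346 = 346
  O-H: 1 × 456 = 456
  Σ(broken) = 3175 kJ
Bonds formed (products):
  C-H: 4 × 403 = 1612
  C=C: 1 × 607 = 607
  O-H: 2 × 456 = 912
  Σ(formed) = 3131 kJ
ΔH = Σ(broken) − Σ(formed) = 3175 − 3131 = +44 kJ
For 4× the reaction as written: 4 × (+44) = +176 kJ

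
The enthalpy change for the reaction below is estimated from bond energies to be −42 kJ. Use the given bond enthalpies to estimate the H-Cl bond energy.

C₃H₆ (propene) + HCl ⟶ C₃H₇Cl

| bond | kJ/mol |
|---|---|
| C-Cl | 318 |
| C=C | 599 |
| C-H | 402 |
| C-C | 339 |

D(H-Cl) ≈ 418 kJ/mol

Let D be the H-Cl bond energy.
Σ(broken) = 1×339 + 6×402 + 1×599 + 1×D = 3350 + D
Σ(formed) = 2×339 + 1×318 + 7×402 = 3810
ΔH = Σ(broken) − Σ(formed) = (3350 + D) − (3810) = −460 + D
Setting this equal to −42 kJ gives D = 418 kJ/mol.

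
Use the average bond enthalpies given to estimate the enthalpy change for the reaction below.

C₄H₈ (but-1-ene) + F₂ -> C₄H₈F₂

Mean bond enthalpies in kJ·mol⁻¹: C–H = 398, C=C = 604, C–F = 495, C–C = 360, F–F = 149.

Bonds broken (reactants):
  C–C: 2 × 360 = 720
  C–H: 8 × 398 = 3184
  C=C: 1 × 604 = 604
  F–F: 1 × 149 = 149
  Σ(broken) = 4657 kJ
Bonds formed (products):
  C–C: 3 × 360 = 1080
  C–F: 2 × 495 = 990
  C–H: 8 × 398 = 3184
  Σ(formed) = 5254 kJ
ΔH = Σ(broken) − Σ(formed) = 4657 − 5254 = −597 kJ

ΔH ≈ −597 kJ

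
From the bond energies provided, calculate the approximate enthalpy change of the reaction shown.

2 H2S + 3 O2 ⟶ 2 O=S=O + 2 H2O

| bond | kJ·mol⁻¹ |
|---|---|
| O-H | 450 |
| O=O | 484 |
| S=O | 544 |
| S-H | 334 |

Bonds broken (reactants):
  O=O: 3 × 484 = 1452
  S-H: 4 × 334 = 1336
  Σ(broken) = 2788 kJ
Bonds formed (products):
  O-H: 4 × 450 = 1800
  S=O: 4 × 544 = 2176
  Σ(formed) = 3976 kJ
ΔH = Σ(broken) − Σ(formed) = 2788 − 3976 = −1188 kJ

ΔH ≈ −1188 kJ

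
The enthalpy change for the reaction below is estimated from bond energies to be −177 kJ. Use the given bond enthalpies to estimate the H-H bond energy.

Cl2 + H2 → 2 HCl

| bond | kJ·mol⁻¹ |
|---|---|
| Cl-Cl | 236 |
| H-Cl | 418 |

D(H-H) ≈ 423 kJ/mol

Let D be the H-H bond energy.
Σ(broken) = 1×236 + 1×D = 236 + D
Σ(formed) = 2×418 = 836
ΔH = Σ(broken) − Σ(formed) = (236 + D) − (836) = −600 + D
Setting this equal to −177 kJ gives D = 423 kJ/mol.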